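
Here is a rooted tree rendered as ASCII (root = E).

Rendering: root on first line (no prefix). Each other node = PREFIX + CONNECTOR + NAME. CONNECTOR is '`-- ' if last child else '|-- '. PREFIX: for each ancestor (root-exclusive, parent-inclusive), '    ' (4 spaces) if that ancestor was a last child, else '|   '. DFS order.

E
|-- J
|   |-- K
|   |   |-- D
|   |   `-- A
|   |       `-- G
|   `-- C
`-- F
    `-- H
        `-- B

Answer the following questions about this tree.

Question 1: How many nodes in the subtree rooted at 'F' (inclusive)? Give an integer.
Subtree rooted at F contains: B, F, H
Count = 3

Answer: 3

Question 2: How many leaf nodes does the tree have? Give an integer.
Answer: 4

Derivation:
Leaves (nodes with no children): B, C, D, G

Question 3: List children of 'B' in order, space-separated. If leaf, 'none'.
Answer: none

Derivation:
Node B's children (from adjacency): (leaf)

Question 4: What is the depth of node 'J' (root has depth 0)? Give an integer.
Path from root to J: E -> J
Depth = number of edges = 1

Answer: 1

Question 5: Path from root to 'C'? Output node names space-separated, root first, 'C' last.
Walk down from root: E -> J -> C

Answer: E J C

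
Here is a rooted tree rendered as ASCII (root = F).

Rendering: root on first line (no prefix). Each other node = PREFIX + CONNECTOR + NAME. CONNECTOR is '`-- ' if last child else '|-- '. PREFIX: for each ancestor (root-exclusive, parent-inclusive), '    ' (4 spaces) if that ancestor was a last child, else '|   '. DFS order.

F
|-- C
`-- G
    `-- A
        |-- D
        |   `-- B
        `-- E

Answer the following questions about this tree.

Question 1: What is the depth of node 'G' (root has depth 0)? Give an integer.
Answer: 1

Derivation:
Path from root to G: F -> G
Depth = number of edges = 1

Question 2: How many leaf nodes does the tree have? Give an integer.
Leaves (nodes with no children): B, C, E

Answer: 3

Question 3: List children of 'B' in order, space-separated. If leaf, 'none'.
Answer: none

Derivation:
Node B's children (from adjacency): (leaf)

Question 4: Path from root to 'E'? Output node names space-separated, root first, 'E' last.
Walk down from root: F -> G -> A -> E

Answer: F G A E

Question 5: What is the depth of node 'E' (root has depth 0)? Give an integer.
Answer: 3

Derivation:
Path from root to E: F -> G -> A -> E
Depth = number of edges = 3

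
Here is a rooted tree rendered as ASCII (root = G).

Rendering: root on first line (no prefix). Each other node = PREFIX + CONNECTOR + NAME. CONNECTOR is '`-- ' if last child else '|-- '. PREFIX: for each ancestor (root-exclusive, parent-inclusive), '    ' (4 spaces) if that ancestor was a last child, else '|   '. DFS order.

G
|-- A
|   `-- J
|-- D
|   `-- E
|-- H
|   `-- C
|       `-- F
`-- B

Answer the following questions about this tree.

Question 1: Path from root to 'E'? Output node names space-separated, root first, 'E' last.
Walk down from root: G -> D -> E

Answer: G D E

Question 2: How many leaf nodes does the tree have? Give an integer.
Answer: 4

Derivation:
Leaves (nodes with no children): B, E, F, J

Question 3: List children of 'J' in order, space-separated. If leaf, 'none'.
Node J's children (from adjacency): (leaf)

Answer: none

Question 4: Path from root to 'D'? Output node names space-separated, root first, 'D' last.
Answer: G D

Derivation:
Walk down from root: G -> D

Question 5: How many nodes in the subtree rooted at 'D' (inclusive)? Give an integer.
Subtree rooted at D contains: D, E
Count = 2

Answer: 2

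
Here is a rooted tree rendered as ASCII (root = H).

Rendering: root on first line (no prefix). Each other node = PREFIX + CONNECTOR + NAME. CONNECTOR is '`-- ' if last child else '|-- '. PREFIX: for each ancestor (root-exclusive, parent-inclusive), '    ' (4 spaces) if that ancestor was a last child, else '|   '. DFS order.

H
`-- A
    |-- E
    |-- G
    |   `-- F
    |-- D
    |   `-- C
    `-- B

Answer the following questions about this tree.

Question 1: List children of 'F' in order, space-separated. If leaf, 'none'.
Answer: none

Derivation:
Node F's children (from adjacency): (leaf)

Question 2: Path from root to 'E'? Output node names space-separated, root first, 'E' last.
Answer: H A E

Derivation:
Walk down from root: H -> A -> E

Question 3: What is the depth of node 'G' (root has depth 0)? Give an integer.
Path from root to G: H -> A -> G
Depth = number of edges = 2

Answer: 2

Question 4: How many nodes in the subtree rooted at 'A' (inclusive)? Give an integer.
Answer: 7

Derivation:
Subtree rooted at A contains: A, B, C, D, E, F, G
Count = 7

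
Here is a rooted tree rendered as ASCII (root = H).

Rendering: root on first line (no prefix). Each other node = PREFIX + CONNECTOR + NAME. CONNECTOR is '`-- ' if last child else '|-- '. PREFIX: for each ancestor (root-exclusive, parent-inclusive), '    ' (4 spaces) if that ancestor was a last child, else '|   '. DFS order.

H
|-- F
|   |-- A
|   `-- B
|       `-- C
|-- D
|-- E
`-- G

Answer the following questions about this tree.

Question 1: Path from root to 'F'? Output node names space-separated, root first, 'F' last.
Answer: H F

Derivation:
Walk down from root: H -> F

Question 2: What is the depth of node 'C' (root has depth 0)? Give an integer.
Path from root to C: H -> F -> B -> C
Depth = number of edges = 3

Answer: 3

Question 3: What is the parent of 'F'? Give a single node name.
Answer: H

Derivation:
Scan adjacency: F appears as child of H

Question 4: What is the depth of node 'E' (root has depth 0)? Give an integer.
Answer: 1

Derivation:
Path from root to E: H -> E
Depth = number of edges = 1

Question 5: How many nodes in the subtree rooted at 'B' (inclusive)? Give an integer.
Subtree rooted at B contains: B, C
Count = 2

Answer: 2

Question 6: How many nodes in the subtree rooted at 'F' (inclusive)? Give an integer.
Subtree rooted at F contains: A, B, C, F
Count = 4

Answer: 4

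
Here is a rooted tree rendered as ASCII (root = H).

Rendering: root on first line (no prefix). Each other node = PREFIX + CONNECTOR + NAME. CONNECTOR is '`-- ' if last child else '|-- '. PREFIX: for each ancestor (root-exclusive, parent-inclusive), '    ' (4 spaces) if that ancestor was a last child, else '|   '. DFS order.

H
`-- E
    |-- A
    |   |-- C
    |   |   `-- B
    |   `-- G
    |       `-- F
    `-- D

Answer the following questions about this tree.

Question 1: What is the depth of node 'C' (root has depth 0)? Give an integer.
Answer: 3

Derivation:
Path from root to C: H -> E -> A -> C
Depth = number of edges = 3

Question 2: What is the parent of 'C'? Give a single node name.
Scan adjacency: C appears as child of A

Answer: A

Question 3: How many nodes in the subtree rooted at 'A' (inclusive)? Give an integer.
Subtree rooted at A contains: A, B, C, F, G
Count = 5

Answer: 5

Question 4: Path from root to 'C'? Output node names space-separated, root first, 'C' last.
Walk down from root: H -> E -> A -> C

Answer: H E A C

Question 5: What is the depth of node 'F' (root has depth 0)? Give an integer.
Answer: 4

Derivation:
Path from root to F: H -> E -> A -> G -> F
Depth = number of edges = 4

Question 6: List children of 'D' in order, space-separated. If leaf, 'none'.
Answer: none

Derivation:
Node D's children (from adjacency): (leaf)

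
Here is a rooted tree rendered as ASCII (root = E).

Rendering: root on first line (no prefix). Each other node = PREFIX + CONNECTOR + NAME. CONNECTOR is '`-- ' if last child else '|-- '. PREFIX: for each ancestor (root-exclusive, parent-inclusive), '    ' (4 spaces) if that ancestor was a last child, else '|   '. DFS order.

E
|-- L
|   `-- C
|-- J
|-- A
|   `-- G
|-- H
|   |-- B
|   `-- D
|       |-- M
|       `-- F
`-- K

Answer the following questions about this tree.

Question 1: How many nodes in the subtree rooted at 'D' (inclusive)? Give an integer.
Subtree rooted at D contains: D, F, M
Count = 3

Answer: 3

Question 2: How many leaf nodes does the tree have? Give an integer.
Answer: 7

Derivation:
Leaves (nodes with no children): B, C, F, G, J, K, M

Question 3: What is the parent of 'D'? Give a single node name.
Scan adjacency: D appears as child of H

Answer: H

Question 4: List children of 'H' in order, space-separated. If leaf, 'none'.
Answer: B D

Derivation:
Node H's children (from adjacency): B, D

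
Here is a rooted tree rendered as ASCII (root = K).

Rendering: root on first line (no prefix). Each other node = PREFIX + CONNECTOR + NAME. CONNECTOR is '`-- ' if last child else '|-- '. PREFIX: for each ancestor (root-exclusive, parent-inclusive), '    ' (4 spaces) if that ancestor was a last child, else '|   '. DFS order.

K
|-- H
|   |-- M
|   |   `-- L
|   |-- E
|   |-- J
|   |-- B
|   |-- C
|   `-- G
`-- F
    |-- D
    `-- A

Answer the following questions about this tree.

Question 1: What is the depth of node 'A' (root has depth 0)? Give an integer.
Path from root to A: K -> F -> A
Depth = number of edges = 2

Answer: 2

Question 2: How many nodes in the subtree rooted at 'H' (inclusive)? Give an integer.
Subtree rooted at H contains: B, C, E, G, H, J, L, M
Count = 8

Answer: 8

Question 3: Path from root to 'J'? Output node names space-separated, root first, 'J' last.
Answer: K H J

Derivation:
Walk down from root: K -> H -> J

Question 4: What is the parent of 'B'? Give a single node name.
Answer: H

Derivation:
Scan adjacency: B appears as child of H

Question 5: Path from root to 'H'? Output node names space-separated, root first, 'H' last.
Answer: K H

Derivation:
Walk down from root: K -> H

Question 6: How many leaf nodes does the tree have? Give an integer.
Answer: 8

Derivation:
Leaves (nodes with no children): A, B, C, D, E, G, J, L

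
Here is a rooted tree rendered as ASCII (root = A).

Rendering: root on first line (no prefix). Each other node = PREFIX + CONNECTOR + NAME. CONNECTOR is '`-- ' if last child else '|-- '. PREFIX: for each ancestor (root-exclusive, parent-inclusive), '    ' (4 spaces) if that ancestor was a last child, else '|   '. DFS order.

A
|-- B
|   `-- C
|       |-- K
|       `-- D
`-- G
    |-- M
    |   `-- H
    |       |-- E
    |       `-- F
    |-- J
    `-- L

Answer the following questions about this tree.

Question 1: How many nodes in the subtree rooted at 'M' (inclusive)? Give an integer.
Answer: 4

Derivation:
Subtree rooted at M contains: E, F, H, M
Count = 4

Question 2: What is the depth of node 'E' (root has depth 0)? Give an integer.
Path from root to E: A -> G -> M -> H -> E
Depth = number of edges = 4

Answer: 4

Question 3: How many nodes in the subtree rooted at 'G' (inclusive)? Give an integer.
Subtree rooted at G contains: E, F, G, H, J, L, M
Count = 7

Answer: 7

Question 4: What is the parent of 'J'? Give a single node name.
Scan adjacency: J appears as child of G

Answer: G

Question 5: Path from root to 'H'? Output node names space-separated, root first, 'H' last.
Walk down from root: A -> G -> M -> H

Answer: A G M H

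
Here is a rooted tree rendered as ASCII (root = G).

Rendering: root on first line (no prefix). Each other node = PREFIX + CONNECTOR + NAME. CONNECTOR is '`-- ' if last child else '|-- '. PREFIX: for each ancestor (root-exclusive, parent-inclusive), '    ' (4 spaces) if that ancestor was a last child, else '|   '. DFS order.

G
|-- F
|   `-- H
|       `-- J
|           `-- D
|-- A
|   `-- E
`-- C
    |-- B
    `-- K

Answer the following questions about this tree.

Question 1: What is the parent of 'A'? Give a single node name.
Scan adjacency: A appears as child of G

Answer: G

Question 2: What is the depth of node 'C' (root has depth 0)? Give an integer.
Path from root to C: G -> C
Depth = number of edges = 1

Answer: 1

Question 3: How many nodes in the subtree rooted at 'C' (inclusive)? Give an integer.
Subtree rooted at C contains: B, C, K
Count = 3

Answer: 3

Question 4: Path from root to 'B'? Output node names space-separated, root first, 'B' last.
Answer: G C B

Derivation:
Walk down from root: G -> C -> B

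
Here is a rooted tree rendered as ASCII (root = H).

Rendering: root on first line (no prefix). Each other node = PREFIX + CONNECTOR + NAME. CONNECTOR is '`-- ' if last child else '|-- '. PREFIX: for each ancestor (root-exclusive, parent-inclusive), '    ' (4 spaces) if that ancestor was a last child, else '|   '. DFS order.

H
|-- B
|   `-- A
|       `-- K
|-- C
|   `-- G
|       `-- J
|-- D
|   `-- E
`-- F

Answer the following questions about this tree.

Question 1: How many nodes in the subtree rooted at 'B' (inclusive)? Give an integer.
Subtree rooted at B contains: A, B, K
Count = 3

Answer: 3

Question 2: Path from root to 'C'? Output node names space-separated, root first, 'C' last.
Walk down from root: H -> C

Answer: H C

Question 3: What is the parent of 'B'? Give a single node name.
Scan adjacency: B appears as child of H

Answer: H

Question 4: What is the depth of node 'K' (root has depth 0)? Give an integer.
Path from root to K: H -> B -> A -> K
Depth = number of edges = 3

Answer: 3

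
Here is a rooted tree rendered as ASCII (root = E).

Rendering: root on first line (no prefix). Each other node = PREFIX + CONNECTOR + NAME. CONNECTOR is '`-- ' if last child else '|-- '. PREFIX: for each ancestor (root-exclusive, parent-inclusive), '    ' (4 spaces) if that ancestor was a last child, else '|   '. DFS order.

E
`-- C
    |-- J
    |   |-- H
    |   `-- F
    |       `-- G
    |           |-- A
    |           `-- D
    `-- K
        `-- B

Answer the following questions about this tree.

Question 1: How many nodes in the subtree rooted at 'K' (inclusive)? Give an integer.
Subtree rooted at K contains: B, K
Count = 2

Answer: 2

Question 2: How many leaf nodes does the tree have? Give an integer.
Answer: 4

Derivation:
Leaves (nodes with no children): A, B, D, H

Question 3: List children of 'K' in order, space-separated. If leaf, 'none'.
Node K's children (from adjacency): B

Answer: B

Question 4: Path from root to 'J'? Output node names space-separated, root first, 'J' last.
Walk down from root: E -> C -> J

Answer: E C J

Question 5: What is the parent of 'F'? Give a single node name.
Scan adjacency: F appears as child of J

Answer: J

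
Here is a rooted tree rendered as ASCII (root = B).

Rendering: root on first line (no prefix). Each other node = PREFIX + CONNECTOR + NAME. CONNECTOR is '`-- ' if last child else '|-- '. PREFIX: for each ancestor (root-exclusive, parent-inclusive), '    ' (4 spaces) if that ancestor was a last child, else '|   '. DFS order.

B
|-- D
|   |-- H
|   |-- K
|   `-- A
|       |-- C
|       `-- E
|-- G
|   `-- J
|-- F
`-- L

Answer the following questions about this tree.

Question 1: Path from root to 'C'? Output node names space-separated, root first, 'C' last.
Walk down from root: B -> D -> A -> C

Answer: B D A C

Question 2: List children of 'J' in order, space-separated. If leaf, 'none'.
Node J's children (from adjacency): (leaf)

Answer: none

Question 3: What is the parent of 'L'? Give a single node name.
Answer: B

Derivation:
Scan adjacency: L appears as child of B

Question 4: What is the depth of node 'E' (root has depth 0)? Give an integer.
Answer: 3

Derivation:
Path from root to E: B -> D -> A -> E
Depth = number of edges = 3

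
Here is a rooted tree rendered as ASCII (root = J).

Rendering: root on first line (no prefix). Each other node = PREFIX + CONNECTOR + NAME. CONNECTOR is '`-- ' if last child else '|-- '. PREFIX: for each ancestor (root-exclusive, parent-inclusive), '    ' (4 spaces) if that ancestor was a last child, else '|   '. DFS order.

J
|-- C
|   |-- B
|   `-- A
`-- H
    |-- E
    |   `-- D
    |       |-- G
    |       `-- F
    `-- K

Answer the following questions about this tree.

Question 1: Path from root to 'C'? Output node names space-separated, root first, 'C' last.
Answer: J C

Derivation:
Walk down from root: J -> C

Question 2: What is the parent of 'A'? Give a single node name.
Answer: C

Derivation:
Scan adjacency: A appears as child of C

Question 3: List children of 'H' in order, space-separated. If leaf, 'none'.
Node H's children (from adjacency): E, K

Answer: E K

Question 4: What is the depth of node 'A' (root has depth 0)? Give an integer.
Path from root to A: J -> C -> A
Depth = number of edges = 2

Answer: 2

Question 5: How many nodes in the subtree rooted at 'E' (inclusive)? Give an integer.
Subtree rooted at E contains: D, E, F, G
Count = 4

Answer: 4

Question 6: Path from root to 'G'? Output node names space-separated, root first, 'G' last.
Walk down from root: J -> H -> E -> D -> G

Answer: J H E D G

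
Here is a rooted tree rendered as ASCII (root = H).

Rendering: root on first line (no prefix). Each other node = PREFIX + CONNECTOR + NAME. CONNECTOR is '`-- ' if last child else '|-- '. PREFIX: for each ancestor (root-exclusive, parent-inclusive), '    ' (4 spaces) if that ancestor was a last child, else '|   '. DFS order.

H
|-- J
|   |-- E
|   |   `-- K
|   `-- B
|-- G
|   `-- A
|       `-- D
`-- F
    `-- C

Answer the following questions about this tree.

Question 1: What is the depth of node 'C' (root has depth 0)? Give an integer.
Answer: 2

Derivation:
Path from root to C: H -> F -> C
Depth = number of edges = 2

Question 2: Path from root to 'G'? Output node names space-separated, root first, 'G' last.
Walk down from root: H -> G

Answer: H G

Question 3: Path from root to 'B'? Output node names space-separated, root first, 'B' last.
Answer: H J B

Derivation:
Walk down from root: H -> J -> B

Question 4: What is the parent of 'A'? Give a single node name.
Answer: G

Derivation:
Scan adjacency: A appears as child of G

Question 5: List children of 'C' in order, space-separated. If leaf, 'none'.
Answer: none

Derivation:
Node C's children (from adjacency): (leaf)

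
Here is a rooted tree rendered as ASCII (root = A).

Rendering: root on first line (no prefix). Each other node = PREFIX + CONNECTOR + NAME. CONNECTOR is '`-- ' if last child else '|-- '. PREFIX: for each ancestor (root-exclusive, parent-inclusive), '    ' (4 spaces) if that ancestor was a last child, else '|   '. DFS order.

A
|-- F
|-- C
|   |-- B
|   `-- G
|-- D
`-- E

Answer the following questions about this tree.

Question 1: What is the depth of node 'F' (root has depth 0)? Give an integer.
Path from root to F: A -> F
Depth = number of edges = 1

Answer: 1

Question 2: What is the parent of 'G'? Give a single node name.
Scan adjacency: G appears as child of C

Answer: C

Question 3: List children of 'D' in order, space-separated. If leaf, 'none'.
Node D's children (from adjacency): (leaf)

Answer: none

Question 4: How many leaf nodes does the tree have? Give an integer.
Answer: 5

Derivation:
Leaves (nodes with no children): B, D, E, F, G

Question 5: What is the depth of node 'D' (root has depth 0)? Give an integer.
Answer: 1

Derivation:
Path from root to D: A -> D
Depth = number of edges = 1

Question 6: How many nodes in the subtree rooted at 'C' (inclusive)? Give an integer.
Subtree rooted at C contains: B, C, G
Count = 3

Answer: 3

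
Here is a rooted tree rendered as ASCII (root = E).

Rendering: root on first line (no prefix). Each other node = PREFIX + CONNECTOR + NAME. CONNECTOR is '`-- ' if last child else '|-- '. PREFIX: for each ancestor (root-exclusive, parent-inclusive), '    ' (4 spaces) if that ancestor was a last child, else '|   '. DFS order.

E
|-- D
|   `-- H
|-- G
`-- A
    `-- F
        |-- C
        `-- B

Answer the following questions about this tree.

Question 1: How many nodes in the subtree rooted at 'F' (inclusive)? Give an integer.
Subtree rooted at F contains: B, C, F
Count = 3

Answer: 3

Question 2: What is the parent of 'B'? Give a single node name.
Scan adjacency: B appears as child of F

Answer: F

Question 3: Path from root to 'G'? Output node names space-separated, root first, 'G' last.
Answer: E G

Derivation:
Walk down from root: E -> G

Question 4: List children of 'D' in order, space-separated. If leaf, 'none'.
Node D's children (from adjacency): H

Answer: H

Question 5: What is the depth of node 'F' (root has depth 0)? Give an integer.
Answer: 2

Derivation:
Path from root to F: E -> A -> F
Depth = number of edges = 2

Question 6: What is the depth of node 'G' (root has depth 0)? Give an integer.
Answer: 1

Derivation:
Path from root to G: E -> G
Depth = number of edges = 1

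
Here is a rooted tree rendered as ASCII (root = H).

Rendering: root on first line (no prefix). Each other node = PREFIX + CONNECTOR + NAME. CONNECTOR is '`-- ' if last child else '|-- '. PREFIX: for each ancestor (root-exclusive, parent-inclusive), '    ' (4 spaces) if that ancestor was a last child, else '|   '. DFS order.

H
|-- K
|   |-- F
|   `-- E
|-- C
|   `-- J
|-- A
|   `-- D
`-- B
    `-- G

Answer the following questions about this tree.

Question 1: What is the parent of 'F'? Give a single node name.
Answer: K

Derivation:
Scan adjacency: F appears as child of K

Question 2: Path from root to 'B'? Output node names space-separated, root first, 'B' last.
Walk down from root: H -> B

Answer: H B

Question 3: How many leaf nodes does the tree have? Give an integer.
Answer: 5

Derivation:
Leaves (nodes with no children): D, E, F, G, J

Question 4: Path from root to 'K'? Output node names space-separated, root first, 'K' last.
Walk down from root: H -> K

Answer: H K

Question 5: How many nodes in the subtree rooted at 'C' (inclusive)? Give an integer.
Answer: 2

Derivation:
Subtree rooted at C contains: C, J
Count = 2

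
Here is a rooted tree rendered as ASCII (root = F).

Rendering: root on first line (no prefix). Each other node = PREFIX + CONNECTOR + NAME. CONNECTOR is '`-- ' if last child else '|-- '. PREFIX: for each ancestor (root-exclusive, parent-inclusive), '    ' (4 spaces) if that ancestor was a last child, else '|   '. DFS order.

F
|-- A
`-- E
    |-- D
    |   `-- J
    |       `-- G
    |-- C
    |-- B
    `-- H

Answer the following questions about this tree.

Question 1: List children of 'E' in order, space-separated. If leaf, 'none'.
Answer: D C B H

Derivation:
Node E's children (from adjacency): D, C, B, H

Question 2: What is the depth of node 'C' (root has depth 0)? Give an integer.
Answer: 2

Derivation:
Path from root to C: F -> E -> C
Depth = number of edges = 2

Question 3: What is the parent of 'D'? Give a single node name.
Scan adjacency: D appears as child of E

Answer: E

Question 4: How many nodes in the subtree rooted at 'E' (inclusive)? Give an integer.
Subtree rooted at E contains: B, C, D, E, G, H, J
Count = 7

Answer: 7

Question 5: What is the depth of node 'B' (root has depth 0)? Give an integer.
Answer: 2

Derivation:
Path from root to B: F -> E -> B
Depth = number of edges = 2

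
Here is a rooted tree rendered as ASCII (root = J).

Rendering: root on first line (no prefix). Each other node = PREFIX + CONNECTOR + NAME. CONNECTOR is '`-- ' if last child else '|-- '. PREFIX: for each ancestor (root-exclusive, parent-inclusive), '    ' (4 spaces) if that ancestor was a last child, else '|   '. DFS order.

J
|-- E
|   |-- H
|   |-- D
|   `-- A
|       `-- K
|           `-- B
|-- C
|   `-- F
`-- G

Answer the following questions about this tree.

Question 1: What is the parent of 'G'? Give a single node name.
Answer: J

Derivation:
Scan adjacency: G appears as child of J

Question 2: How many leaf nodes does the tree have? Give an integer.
Answer: 5

Derivation:
Leaves (nodes with no children): B, D, F, G, H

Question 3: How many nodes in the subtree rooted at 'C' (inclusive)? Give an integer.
Answer: 2

Derivation:
Subtree rooted at C contains: C, F
Count = 2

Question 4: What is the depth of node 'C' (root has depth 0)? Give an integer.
Path from root to C: J -> C
Depth = number of edges = 1

Answer: 1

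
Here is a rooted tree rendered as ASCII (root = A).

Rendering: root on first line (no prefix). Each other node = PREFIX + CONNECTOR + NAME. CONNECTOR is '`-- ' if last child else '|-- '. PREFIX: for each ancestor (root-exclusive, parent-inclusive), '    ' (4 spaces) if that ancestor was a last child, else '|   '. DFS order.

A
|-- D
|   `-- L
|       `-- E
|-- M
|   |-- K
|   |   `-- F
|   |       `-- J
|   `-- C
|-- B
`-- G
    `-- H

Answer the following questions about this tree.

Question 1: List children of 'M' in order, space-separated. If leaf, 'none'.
Node M's children (from adjacency): K, C

Answer: K C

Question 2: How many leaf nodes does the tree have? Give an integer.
Leaves (nodes with no children): B, C, E, H, J

Answer: 5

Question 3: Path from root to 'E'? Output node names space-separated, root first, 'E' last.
Answer: A D L E

Derivation:
Walk down from root: A -> D -> L -> E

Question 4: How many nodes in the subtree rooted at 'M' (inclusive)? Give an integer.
Answer: 5

Derivation:
Subtree rooted at M contains: C, F, J, K, M
Count = 5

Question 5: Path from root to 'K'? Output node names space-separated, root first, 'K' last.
Answer: A M K

Derivation:
Walk down from root: A -> M -> K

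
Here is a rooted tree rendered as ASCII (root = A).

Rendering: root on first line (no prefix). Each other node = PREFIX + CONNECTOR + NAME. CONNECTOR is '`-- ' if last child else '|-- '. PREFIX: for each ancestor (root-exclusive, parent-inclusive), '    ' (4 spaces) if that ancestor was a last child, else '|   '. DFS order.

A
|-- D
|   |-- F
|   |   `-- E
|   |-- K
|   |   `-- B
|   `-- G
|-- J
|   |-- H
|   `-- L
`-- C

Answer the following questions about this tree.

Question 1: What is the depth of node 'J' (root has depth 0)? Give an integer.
Path from root to J: A -> J
Depth = number of edges = 1

Answer: 1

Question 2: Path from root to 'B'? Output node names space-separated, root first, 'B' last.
Answer: A D K B

Derivation:
Walk down from root: A -> D -> K -> B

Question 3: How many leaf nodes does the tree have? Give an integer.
Answer: 6

Derivation:
Leaves (nodes with no children): B, C, E, G, H, L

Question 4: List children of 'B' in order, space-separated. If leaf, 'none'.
Answer: none

Derivation:
Node B's children (from adjacency): (leaf)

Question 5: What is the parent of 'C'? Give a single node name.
Answer: A

Derivation:
Scan adjacency: C appears as child of A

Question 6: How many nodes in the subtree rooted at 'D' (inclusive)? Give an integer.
Answer: 6

Derivation:
Subtree rooted at D contains: B, D, E, F, G, K
Count = 6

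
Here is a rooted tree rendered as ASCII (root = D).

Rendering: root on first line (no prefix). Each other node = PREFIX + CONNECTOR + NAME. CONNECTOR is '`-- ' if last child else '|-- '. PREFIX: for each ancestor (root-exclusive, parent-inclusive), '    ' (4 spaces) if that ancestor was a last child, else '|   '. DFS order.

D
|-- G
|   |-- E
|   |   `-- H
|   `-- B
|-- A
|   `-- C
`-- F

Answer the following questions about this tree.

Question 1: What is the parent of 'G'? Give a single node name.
Scan adjacency: G appears as child of D

Answer: D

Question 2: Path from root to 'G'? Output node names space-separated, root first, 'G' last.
Walk down from root: D -> G

Answer: D G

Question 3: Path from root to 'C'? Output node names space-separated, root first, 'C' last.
Walk down from root: D -> A -> C

Answer: D A C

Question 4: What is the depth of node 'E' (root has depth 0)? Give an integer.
Path from root to E: D -> G -> E
Depth = number of edges = 2

Answer: 2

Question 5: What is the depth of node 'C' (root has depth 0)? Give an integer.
Path from root to C: D -> A -> C
Depth = number of edges = 2

Answer: 2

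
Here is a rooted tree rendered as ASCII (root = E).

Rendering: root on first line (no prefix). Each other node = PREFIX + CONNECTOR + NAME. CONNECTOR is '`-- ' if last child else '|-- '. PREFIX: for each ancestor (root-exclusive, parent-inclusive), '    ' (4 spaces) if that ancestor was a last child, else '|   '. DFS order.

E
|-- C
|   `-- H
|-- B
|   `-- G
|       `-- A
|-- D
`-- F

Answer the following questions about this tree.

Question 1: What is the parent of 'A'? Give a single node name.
Answer: G

Derivation:
Scan adjacency: A appears as child of G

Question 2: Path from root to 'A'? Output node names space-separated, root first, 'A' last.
Answer: E B G A

Derivation:
Walk down from root: E -> B -> G -> A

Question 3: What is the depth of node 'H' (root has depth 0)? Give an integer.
Answer: 2

Derivation:
Path from root to H: E -> C -> H
Depth = number of edges = 2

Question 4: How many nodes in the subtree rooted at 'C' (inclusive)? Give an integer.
Subtree rooted at C contains: C, H
Count = 2

Answer: 2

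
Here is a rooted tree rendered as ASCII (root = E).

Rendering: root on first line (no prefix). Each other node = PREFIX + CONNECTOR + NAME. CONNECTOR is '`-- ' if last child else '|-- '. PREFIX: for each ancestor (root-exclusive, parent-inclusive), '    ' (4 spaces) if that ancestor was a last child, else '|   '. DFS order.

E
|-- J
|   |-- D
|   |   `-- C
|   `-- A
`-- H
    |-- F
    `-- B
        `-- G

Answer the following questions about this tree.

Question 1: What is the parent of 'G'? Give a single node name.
Answer: B

Derivation:
Scan adjacency: G appears as child of B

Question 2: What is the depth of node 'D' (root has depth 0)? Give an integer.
Path from root to D: E -> J -> D
Depth = number of edges = 2

Answer: 2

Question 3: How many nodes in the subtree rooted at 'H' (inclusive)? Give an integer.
Answer: 4

Derivation:
Subtree rooted at H contains: B, F, G, H
Count = 4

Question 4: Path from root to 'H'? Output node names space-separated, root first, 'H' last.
Walk down from root: E -> H

Answer: E H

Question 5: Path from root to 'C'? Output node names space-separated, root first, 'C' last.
Answer: E J D C

Derivation:
Walk down from root: E -> J -> D -> C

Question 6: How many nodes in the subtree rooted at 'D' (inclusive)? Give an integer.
Subtree rooted at D contains: C, D
Count = 2

Answer: 2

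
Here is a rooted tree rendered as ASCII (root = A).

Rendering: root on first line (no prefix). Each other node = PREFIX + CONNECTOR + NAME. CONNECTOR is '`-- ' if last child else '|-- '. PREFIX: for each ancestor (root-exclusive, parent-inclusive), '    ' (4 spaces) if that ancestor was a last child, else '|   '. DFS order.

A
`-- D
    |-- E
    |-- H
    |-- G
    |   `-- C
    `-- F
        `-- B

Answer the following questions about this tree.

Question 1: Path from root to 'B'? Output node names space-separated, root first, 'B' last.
Answer: A D F B

Derivation:
Walk down from root: A -> D -> F -> B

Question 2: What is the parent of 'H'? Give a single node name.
Answer: D

Derivation:
Scan adjacency: H appears as child of D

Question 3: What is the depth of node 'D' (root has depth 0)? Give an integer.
Path from root to D: A -> D
Depth = number of edges = 1

Answer: 1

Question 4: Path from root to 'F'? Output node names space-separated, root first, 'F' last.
Walk down from root: A -> D -> F

Answer: A D F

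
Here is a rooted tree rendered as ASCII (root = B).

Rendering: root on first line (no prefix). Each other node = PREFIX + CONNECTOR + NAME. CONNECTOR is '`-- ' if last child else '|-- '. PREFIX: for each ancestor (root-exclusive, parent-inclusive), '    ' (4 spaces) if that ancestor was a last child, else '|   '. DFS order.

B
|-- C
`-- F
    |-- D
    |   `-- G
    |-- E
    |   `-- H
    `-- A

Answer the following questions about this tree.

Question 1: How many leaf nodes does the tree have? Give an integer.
Answer: 4

Derivation:
Leaves (nodes with no children): A, C, G, H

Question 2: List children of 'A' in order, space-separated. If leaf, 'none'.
Node A's children (from adjacency): (leaf)

Answer: none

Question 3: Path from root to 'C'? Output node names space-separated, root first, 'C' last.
Walk down from root: B -> C

Answer: B C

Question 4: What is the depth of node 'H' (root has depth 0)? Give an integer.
Answer: 3

Derivation:
Path from root to H: B -> F -> E -> H
Depth = number of edges = 3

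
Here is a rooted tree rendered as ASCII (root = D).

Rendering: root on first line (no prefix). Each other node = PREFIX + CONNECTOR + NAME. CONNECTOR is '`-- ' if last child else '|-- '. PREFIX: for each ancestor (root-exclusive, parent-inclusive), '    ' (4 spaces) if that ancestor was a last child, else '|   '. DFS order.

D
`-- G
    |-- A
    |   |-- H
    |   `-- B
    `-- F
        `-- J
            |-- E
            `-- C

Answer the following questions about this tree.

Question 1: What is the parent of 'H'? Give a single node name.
Scan adjacency: H appears as child of A

Answer: A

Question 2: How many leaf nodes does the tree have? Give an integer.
Answer: 4

Derivation:
Leaves (nodes with no children): B, C, E, H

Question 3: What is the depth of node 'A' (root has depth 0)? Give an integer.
Answer: 2

Derivation:
Path from root to A: D -> G -> A
Depth = number of edges = 2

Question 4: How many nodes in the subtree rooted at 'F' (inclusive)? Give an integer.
Subtree rooted at F contains: C, E, F, J
Count = 4

Answer: 4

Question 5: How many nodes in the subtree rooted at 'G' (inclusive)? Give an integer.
Answer: 8

Derivation:
Subtree rooted at G contains: A, B, C, E, F, G, H, J
Count = 8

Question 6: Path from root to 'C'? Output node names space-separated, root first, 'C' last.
Answer: D G F J C

Derivation:
Walk down from root: D -> G -> F -> J -> C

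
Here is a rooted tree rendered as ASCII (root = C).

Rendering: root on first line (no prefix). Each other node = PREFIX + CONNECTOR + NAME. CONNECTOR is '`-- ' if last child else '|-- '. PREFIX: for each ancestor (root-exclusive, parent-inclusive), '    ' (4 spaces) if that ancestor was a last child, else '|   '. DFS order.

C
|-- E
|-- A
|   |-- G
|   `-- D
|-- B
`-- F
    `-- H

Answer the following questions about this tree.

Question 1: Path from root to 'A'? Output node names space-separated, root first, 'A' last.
Answer: C A

Derivation:
Walk down from root: C -> A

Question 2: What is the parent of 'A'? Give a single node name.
Answer: C

Derivation:
Scan adjacency: A appears as child of C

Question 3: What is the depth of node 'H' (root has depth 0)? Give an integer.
Answer: 2

Derivation:
Path from root to H: C -> F -> H
Depth = number of edges = 2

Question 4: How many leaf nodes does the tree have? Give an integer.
Leaves (nodes with no children): B, D, E, G, H

Answer: 5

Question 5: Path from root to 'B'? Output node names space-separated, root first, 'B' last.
Answer: C B

Derivation:
Walk down from root: C -> B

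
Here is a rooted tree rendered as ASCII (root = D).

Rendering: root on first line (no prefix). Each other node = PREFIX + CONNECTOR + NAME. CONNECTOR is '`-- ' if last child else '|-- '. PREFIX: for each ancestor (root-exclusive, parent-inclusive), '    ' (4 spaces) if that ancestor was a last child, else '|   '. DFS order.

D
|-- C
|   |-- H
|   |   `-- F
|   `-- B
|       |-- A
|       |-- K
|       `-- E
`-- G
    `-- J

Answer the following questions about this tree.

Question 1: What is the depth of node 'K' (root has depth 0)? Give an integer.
Answer: 3

Derivation:
Path from root to K: D -> C -> B -> K
Depth = number of edges = 3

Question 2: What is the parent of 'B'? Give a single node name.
Scan adjacency: B appears as child of C

Answer: C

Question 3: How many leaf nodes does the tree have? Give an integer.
Leaves (nodes with no children): A, E, F, J, K

Answer: 5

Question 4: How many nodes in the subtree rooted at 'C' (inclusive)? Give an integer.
Subtree rooted at C contains: A, B, C, E, F, H, K
Count = 7

Answer: 7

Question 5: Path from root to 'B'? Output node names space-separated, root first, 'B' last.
Walk down from root: D -> C -> B

Answer: D C B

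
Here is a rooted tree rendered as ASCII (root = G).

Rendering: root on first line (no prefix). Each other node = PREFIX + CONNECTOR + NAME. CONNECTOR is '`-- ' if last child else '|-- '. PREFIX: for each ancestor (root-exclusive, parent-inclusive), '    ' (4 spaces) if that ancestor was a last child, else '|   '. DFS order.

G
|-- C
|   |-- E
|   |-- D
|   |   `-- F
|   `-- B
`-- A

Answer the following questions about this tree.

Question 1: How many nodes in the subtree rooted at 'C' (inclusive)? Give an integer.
Answer: 5

Derivation:
Subtree rooted at C contains: B, C, D, E, F
Count = 5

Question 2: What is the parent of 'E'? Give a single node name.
Answer: C

Derivation:
Scan adjacency: E appears as child of C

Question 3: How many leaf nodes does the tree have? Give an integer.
Answer: 4

Derivation:
Leaves (nodes with no children): A, B, E, F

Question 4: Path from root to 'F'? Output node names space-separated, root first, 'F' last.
Answer: G C D F

Derivation:
Walk down from root: G -> C -> D -> F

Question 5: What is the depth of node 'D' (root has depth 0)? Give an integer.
Answer: 2

Derivation:
Path from root to D: G -> C -> D
Depth = number of edges = 2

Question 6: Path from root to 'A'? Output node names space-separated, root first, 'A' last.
Walk down from root: G -> A

Answer: G A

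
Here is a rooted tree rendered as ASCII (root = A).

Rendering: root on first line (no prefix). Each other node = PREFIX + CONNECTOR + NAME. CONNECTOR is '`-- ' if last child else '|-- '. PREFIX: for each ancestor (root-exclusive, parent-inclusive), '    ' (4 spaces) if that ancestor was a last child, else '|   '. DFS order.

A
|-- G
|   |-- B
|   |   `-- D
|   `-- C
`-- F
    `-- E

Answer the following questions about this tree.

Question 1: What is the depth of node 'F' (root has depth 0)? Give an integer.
Path from root to F: A -> F
Depth = number of edges = 1

Answer: 1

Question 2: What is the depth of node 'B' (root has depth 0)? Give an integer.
Answer: 2

Derivation:
Path from root to B: A -> G -> B
Depth = number of edges = 2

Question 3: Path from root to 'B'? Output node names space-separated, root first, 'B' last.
Walk down from root: A -> G -> B

Answer: A G B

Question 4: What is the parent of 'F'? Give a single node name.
Scan adjacency: F appears as child of A

Answer: A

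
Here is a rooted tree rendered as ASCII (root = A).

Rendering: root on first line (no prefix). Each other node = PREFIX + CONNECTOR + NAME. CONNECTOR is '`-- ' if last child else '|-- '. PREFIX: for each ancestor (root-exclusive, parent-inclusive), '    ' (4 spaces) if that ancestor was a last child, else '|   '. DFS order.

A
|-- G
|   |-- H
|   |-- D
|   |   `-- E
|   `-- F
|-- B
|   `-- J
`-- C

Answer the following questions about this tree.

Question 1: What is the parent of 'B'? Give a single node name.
Answer: A

Derivation:
Scan adjacency: B appears as child of A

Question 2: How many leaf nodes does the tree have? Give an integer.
Answer: 5

Derivation:
Leaves (nodes with no children): C, E, F, H, J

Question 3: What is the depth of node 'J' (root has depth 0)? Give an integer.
Answer: 2

Derivation:
Path from root to J: A -> B -> J
Depth = number of edges = 2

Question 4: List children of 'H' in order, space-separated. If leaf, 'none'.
Answer: none

Derivation:
Node H's children (from adjacency): (leaf)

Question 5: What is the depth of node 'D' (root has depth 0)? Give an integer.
Answer: 2

Derivation:
Path from root to D: A -> G -> D
Depth = number of edges = 2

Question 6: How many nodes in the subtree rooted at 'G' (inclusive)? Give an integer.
Answer: 5

Derivation:
Subtree rooted at G contains: D, E, F, G, H
Count = 5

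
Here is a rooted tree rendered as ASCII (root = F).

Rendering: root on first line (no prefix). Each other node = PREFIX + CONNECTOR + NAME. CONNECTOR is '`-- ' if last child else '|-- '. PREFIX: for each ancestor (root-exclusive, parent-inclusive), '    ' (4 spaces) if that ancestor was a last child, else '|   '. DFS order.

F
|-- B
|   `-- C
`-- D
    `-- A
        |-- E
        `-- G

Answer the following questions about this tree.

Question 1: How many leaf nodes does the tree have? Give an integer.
Leaves (nodes with no children): C, E, G

Answer: 3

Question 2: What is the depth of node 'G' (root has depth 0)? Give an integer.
Path from root to G: F -> D -> A -> G
Depth = number of edges = 3

Answer: 3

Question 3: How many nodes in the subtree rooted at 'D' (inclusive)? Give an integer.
Subtree rooted at D contains: A, D, E, G
Count = 4

Answer: 4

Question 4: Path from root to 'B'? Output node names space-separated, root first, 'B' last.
Answer: F B

Derivation:
Walk down from root: F -> B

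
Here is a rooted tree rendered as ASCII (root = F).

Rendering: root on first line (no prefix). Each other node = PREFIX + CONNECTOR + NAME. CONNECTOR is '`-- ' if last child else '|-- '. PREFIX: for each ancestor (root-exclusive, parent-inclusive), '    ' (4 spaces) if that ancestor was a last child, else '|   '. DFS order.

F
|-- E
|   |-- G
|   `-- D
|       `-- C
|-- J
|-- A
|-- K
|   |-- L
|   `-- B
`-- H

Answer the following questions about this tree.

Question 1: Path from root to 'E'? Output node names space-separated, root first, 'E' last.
Walk down from root: F -> E

Answer: F E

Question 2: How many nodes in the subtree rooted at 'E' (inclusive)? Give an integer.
Subtree rooted at E contains: C, D, E, G
Count = 4

Answer: 4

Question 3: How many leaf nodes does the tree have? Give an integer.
Answer: 7

Derivation:
Leaves (nodes with no children): A, B, C, G, H, J, L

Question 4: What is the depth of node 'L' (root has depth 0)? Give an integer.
Answer: 2

Derivation:
Path from root to L: F -> K -> L
Depth = number of edges = 2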